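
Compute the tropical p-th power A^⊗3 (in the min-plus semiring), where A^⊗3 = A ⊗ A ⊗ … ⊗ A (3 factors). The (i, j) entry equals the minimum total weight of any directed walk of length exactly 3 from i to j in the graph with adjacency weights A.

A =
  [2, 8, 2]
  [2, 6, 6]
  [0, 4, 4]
A^⊗3 =
  [4, 8, 4]
  [4, 8, 6]
  [2, 6, 4]

Each entry (A^⊗3)_ij equals the minimum over all length-3 walks i = v_0 → v_1 → … → v_3 = j of Σ_t A[v_t][v_{t+1}]. For example, for (i, j) = (0, 2) we minimise over 9 possible intermediate vertex sequences; the minimum is 4, attained along the walk 0 → 2 → 0 → 2.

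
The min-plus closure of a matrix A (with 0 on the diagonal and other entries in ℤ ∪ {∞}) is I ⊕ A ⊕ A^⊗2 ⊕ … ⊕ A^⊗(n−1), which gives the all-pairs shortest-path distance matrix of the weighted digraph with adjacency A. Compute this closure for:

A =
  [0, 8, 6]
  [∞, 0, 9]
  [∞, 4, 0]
Closure =
  [0, 8, 6]
  [∞, 0, 9]
  [∞, 4, 0]

This is the Floyd-Warshall all-pairs shortest-path computation. For each intermediate vertex k = 0, 1, …, 2, update dist[i][j] ← min(dist[i][j], dist[i][k] + dist[k][j]). The final matrix gives, for each (i, j), the minimum total weight of any directed path from i to j (possibly empty when i = j).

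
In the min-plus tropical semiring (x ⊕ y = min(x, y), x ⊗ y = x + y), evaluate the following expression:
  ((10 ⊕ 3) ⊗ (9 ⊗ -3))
((10 ⊕ 3) ⊗ (9 ⊗ -3)) = 9

Expand innermost to outermost. Recall ⊕ takes the minimum of its arguments and ⊗ takes their sum. Working out the expression ((10 ⊕ 3) ⊗ (9 ⊗ -3)) gives 9.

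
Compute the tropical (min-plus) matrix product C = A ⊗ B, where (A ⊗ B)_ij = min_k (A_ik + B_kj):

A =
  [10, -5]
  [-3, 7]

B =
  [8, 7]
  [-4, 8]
A ⊗ B =
  [-9, 3]
  [3, 4]

Apply the min-plus product entry-by-entry:
  C[0][0] = min over k of (A[0][0] + B[0][0] = 10 + 8 = 18, A[0][1] + B[1][0] = -5 + -4 = -9) = -9 (attained at k = 1)
  C[0][1] = min over k of (A[0][0] + B[0][1] = 10 + 7 = 17, A[0][1] + B[1][1] = -5 + 8 = 3) = 3 (attained at k = 1)
  C[1][0] = min over k of (A[1][0] + B[0][0] = -3 + 8 = 5, A[1][1] + B[1][0] = 7 + -4 = 3) = 3 (attained at k = 1)
  C[1][1] = min over k of (A[1][0] + B[0][1] = -3 + 7 = 4, A[1][1] + B[1][1] = 7 + 8 = 15) = 4 (attained at k = 0)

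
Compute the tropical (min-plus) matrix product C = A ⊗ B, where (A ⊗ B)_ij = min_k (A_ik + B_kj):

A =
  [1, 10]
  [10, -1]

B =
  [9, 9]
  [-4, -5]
A ⊗ B =
  [6, 5]
  [-5, -6]

Apply the min-plus product entry-by-entry:
  C[0][0] = min over k of (A[0][0] + B[0][0] = 1 + 9 = 10, A[0][1] + B[1][0] = 10 + -4 = 6) = 6 (attained at k = 1)
  C[0][1] = min over k of (A[0][0] + B[0][1] = 1 + 9 = 10, A[0][1] + B[1][1] = 10 + -5 = 5) = 5 (attained at k = 1)
  C[1][0] = min over k of (A[1][0] + B[0][0] = 10 + 9 = 19, A[1][1] + B[1][0] = -1 + -4 = -5) = -5 (attained at k = 1)
  C[1][1] = min over k of (A[1][0] + B[0][1] = 10 + 9 = 19, A[1][1] + B[1][1] = -1 + -5 = -6) = -6 (attained at k = 1)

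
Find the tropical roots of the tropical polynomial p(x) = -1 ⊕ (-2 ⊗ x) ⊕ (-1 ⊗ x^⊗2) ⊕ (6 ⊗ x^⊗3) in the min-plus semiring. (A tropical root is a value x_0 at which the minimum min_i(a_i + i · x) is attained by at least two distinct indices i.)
Roots: {-7, -1, 1}

Each tropical root is a break point of the lower envelope of the lines y = a_i + i · x (there are 4 lines, with slopes 0, 1, ..., 3). Only the lines that attain the minimum somewhere contribute to roots; other lines are dominated. Here the surviving (envelope) indices are i = 3, i = 2, i = 1, i = 0.
Intersections between consecutive envelope lines give the roots: for adjacent envelope indices i < j the intersection is x = (a_i − a_j) / (j − i). Reading off the sorted break points: {-7, -1, 1}.
Verification: at each break x_0, at least two indices attain the minimum of min_i(a_i + i · x_0).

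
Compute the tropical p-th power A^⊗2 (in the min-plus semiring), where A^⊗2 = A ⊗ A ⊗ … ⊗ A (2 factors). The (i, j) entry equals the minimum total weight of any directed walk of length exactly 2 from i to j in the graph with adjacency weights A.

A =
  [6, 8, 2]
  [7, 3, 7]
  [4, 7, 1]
A^⊗2 =
  [6, 9, 3]
  [10, 6, 8]
  [5, 8, 2]

Each entry (A^⊗2)_ij equals the minimum over all length-2 walks i = v_0 → v_1 → … → v_2 = j of Σ_t A[v_t][v_{t+1}]. For example, for (i, j) = (0, 2) we minimise over 3 possible intermediate vertex sequences; the minimum is 3, attained along the walk 0 → 2 → 2.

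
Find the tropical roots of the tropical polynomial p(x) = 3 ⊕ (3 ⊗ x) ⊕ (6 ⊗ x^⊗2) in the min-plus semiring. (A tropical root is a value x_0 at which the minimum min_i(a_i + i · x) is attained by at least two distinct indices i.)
Roots: {-3, 0}

Each tropical root is a break point of the lower envelope of the lines y = a_i + i · x (there are 3 lines, with slopes 0, 1, ..., 2). Only the lines that attain the minimum somewhere contribute to roots; other lines are dominated. Here the surviving (envelope) indices are i = 2, i = 1, i = 0.
Intersections between consecutive envelope lines give the roots: for adjacent envelope indices i < j the intersection is x = (a_i − a_j) / (j − i). Reading off the sorted break points: {-3, 0}.
Verification: at each break x_0, at least two indices attain the minimum of min_i(a_i + i · x_0).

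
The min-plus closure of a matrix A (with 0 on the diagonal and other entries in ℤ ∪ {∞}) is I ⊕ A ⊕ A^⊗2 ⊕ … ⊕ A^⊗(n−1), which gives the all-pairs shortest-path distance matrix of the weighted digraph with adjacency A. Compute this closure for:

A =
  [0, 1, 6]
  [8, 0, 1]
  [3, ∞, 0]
Closure =
  [0, 1, 2]
  [4, 0, 1]
  [3, 4, 0]

This is the Floyd-Warshall all-pairs shortest-path computation. For each intermediate vertex k = 0, 1, …, 2, update dist[i][j] ← min(dist[i][j], dist[i][k] + dist[k][j]). The final matrix gives, for each (i, j), the minimum total weight of any directed path from i to j (possibly empty when i = j).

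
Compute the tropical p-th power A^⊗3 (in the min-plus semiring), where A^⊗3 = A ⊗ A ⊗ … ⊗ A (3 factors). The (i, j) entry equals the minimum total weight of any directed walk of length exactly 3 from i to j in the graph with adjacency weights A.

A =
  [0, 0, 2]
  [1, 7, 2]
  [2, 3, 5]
A^⊗3 =
  [0, 0, 2]
  [1, 1, 3]
  [2, 2, 4]

Each entry (A^⊗3)_ij equals the minimum over all length-3 walks i = v_0 → v_1 → … → v_3 = j of Σ_t A[v_t][v_{t+1}]. For example, for (i, j) = (0, 2) we minimise over 9 possible intermediate vertex sequences; the minimum is 2, attained along the walk 0 → 0 → 0 → 2.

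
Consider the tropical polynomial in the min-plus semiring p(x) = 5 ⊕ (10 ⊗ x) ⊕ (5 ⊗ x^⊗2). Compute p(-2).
p(-2) = 1

A tropical monomial a ⊗ x^⊗i evaluates to a + i · x. Evaluating each term at x = -2:
  Term 0 contributes 5 + 0 · -2 = 5
  Term 1 contributes 10 + 1 · -2 = 8
  Term 2 contributes 5 + 2 · -2 = 1
p(-2) = ⊕ of these = min[5, 8, 1] = 1.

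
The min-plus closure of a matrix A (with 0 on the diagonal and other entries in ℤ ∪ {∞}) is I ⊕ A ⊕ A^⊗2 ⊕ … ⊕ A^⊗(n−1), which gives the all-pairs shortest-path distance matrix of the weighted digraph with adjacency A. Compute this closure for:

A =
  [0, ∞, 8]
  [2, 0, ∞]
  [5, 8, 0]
Closure =
  [0, 16, 8]
  [2, 0, 10]
  [5, 8, 0]

This is the Floyd-Warshall all-pairs shortest-path computation. For each intermediate vertex k = 0, 1, …, 2, update dist[i][j] ← min(dist[i][j], dist[i][k] + dist[k][j]). The final matrix gives, for each (i, j), the minimum total weight of any directed path from i to j (possibly empty when i = j).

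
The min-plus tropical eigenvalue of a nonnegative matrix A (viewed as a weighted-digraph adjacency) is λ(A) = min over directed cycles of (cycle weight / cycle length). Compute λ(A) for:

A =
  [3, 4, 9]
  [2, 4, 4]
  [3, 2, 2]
λ(A) = 2

Enumerate directed cycles and compute their means (weight / length). Sample:
  cycle 0 → 0: weight = 3, length = 1, mean = 3/1 ≈ 3.000
  cycle 1 → 1: weight = 4, length = 1, mean = 4/1 ≈ 4.000
  cycle 2 → 2: weight = 2, length = 1, mean = 2/1 ≈ 2.000
  cycle 0 → 1 → 0: weight = 6, length = 2, mean = 6/2 ≈ 3.000
  cycle 0 → 2 → 0: weight = 12, length = 2, mean = 12/2 ≈ 6.000
  cycle 1 → 0 → 1: weight = 6, length = 2, mean = 6/2 ≈ 3.000
Minimum mean = 2.000, attained e.g. along the cycle 2 → 2 with weight 2 and length 1. So λ(A) = 2/1 = 2.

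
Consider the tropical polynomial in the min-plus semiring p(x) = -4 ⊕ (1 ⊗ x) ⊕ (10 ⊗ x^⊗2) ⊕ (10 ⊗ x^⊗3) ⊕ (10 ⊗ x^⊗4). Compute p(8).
p(8) = -4

A tropical monomial a ⊗ x^⊗i evaluates to a + i · x. Evaluating each term at x = 8:
  Term 0 contributes -4 + 0 · 8 = -4
  Term 1 contributes 1 + 1 · 8 = 9
  Term 2 contributes 10 + 2 · 8 = 26
  Term 3 contributes 10 + 3 · 8 = 34
  Term 4 contributes 10 + 4 · 8 = 42
p(8) = ⊕ of these = min[-4, 9, 26, 34, 42] = -4.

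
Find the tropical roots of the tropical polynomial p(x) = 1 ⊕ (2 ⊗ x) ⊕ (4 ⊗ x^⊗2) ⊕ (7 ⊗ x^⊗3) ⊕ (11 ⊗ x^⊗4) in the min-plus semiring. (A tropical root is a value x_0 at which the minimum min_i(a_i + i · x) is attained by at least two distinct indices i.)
Roots: {-4, -3, -2, -1}

Each tropical root is a break point of the lower envelope of the lines y = a_i + i · x (there are 5 lines, with slopes 0, 1, ..., 4). Only the lines that attain the minimum somewhere contribute to roots; other lines are dominated. Here the surviving (envelope) indices are i = 4, i = 3, i = 2, i = 1, i = 0.
Intersections between consecutive envelope lines give the roots: for adjacent envelope indices i < j the intersection is x = (a_i − a_j) / (j − i). Reading off the sorted break points: {-4, -3, -2, -1}.
Verification: at each break x_0, at least two indices attain the minimum of min_i(a_i + i · x_0).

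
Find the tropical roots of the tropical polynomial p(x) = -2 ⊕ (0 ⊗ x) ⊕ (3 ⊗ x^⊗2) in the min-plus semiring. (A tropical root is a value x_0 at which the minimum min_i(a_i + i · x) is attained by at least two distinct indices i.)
Roots: {-3, -2}

Each tropical root is a break point of the lower envelope of the lines y = a_i + i · x (there are 3 lines, with slopes 0, 1, ..., 2). Only the lines that attain the minimum somewhere contribute to roots; other lines are dominated. Here the surviving (envelope) indices are i = 2, i = 1, i = 0.
Intersections between consecutive envelope lines give the roots: for adjacent envelope indices i < j the intersection is x = (a_i − a_j) / (j − i). Reading off the sorted break points: {-3, -2}.
Verification: at each break x_0, at least two indices attain the minimum of min_i(a_i + i · x_0).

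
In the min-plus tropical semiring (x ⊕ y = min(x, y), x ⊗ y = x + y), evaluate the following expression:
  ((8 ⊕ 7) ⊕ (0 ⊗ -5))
((8 ⊕ 7) ⊕ (0 ⊗ -5)) = -5

Expand innermost to outermost. Recall ⊕ takes the minimum of its arguments and ⊗ takes their sum. Working out the expression ((8 ⊕ 7) ⊕ (0 ⊗ -5)) gives -5.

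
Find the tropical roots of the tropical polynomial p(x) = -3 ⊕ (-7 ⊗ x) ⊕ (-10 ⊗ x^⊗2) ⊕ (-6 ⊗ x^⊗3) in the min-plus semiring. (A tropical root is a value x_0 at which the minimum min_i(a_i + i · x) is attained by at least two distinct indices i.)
Roots: {-4, 3, 4}

Each tropical root is a break point of the lower envelope of the lines y = a_i + i · x (there are 4 lines, with slopes 0, 1, ..., 3). Only the lines that attain the minimum somewhere contribute to roots; other lines are dominated. Here the surviving (envelope) indices are i = 3, i = 2, i = 1, i = 0.
Intersections between consecutive envelope lines give the roots: for adjacent envelope indices i < j the intersection is x = (a_i − a_j) / (j − i). Reading off the sorted break points: {-4, 3, 4}.
Verification: at each break x_0, at least two indices attain the minimum of min_i(a_i + i · x_0).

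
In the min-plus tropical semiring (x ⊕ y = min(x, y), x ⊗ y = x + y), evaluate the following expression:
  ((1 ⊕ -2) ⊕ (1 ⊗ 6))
((1 ⊕ -2) ⊕ (1 ⊗ 6)) = -2

Expand innermost to outermost. Recall ⊕ takes the minimum of its arguments and ⊗ takes their sum. Working out the expression ((1 ⊕ -2) ⊕ (1 ⊗ 6)) gives -2.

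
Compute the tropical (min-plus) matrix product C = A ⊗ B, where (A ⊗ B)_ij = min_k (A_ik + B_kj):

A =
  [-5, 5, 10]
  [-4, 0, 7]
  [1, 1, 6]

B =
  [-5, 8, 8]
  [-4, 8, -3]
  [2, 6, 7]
A ⊗ B =
  [-10, 3, 2]
  [-9, 4, -3]
  [-4, 9, -2]

Apply the min-plus product entry-by-entry:
  C[0][0] = min over k of (A[0][0] + B[0][0] = -5 + -5 = -10, A[0][1] + B[1][0] = 5 + -4 = 1, A[0][2] + B[2][0] = 10 + 2 = 12) = -10 (attained at k = 0)
  C[0][1] = min over k of (A[0][0] + B[0][1] = -5 + 8 = 3, A[0][1] + B[1][1] = 5 + 8 = 13, A[0][2] + B[2][1] = 10 + 6 = 16) = 3 (attained at k = 0)
  C[0][2] = min over k of (A[0][0] + B[0][2] = -5 + 8 = 3, A[0][1] + B[1][2] = 5 + -3 = 2, A[0][2] + B[2][2] = 10 + 7 = 17) = 2 (attained at k = 1)
  C[1][0] = min over k of (A[1][0] + B[0][0] = -4 + -5 = -9, A[1][1] + B[1][0] = 0 + -4 = -4, A[1][2] + B[2][0] = 7 + 2 = 9) = -9 (attained at k = 0)
  C[1][1] = min over k of (A[1][0] + B[0][1] = -4 + 8 = 4, A[1][1] + B[1][1] = 0 + 8 = 8, A[1][2] + B[2][1] = 7 + 6 = 13) = 4 (attained at k = 0)
  C[1][2] = min over k of (A[1][0] + B[0][2] = -4 + 8 = 4, A[1][1] + B[1][2] = 0 + -3 = -3, A[1][2] + B[2][2] = 7 + 7 = 14) = -3 (attained at k = 1)
  C[2][0] = min over k of (A[2][0] + B[0][0] = 1 + -5 = -4, A[2][1] + B[1][0] = 1 + -4 = -3, A[2][2] + B[2][0] = 6 + 2 = 8) = -4 (attained at k = 0)
  C[2][1] = min over k of (A[2][0] + B[0][1] = 1 + 8 = 9, A[2][1] + B[1][1] = 1 + 8 = 9, A[2][2] + B[2][1] = 6 + 6 = 12) = 9 (attained at k = 0)
  C[2][2] = min over k of (A[2][0] + B[0][2] = 1 + 8 = 9, A[2][1] + B[1][2] = 1 + -3 = -2, A[2][2] + B[2][2] = 6 + 7 = 13) = -2 (attained at k = 1)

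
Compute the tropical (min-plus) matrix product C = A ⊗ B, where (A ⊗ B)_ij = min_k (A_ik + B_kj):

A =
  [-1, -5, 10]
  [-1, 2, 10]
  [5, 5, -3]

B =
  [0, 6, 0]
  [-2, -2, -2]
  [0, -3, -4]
A ⊗ B =
  [-7, -7, -7]
  [-1, 0, -1]
  [-3, -6, -7]

Apply the min-plus product entry-by-entry:
  C[0][0] = min over k of (A[0][0] + B[0][0] = -1 + 0 = -1, A[0][1] + B[1][0] = -5 + -2 = -7, A[0][2] + B[2][0] = 10 + 0 = 10) = -7 (attained at k = 1)
  C[0][1] = min over k of (A[0][0] + B[0][1] = -1 + 6 = 5, A[0][1] + B[1][1] = -5 + -2 = -7, A[0][2] + B[2][1] = 10 + -3 = 7) = -7 (attained at k = 1)
  C[0][2] = min over k of (A[0][0] + B[0][2] = -1 + 0 = -1, A[0][1] + B[1][2] = -5 + -2 = -7, A[0][2] + B[2][2] = 10 + -4 = 6) = -7 (attained at k = 1)
  C[1][0] = min over k of (A[1][0] + B[0][0] = -1 + 0 = -1, A[1][1] + B[1][0] = 2 + -2 = 0, A[1][2] + B[2][0] = 10 + 0 = 10) = -1 (attained at k = 0)
  C[1][1] = min over k of (A[1][0] + B[0][1] = -1 + 6 = 5, A[1][1] + B[1][1] = 2 + -2 = 0, A[1][2] + B[2][1] = 10 + -3 = 7) = 0 (attained at k = 1)
  C[1][2] = min over k of (A[1][0] + B[0][2] = -1 + 0 = -1, A[1][1] + B[1][2] = 2 + -2 = 0, A[1][2] + B[2][2] = 10 + -4 = 6) = -1 (attained at k = 0)
  C[2][0] = min over k of (A[2][0] + B[0][0] = 5 + 0 = 5, A[2][1] + B[1][0] = 5 + -2 = 3, A[2][2] + B[2][0] = -3 + 0 = -3) = -3 (attained at k = 2)
  C[2][1] = min over k of (A[2][0] + B[0][1] = 5 + 6 = 11, A[2][1] + B[1][1] = 5 + -2 = 3, A[2][2] + B[2][1] = -3 + -3 = -6) = -6 (attained at k = 2)
  C[2][2] = min over k of (A[2][0] + B[0][2] = 5 + 0 = 5, A[2][1] + B[1][2] = 5 + -2 = 3, A[2][2] + B[2][2] = -3 + -4 = -7) = -7 (attained at k = 2)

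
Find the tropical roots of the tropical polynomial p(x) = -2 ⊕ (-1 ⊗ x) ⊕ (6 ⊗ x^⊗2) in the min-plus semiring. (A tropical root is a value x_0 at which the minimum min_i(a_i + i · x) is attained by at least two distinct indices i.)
Roots: {-7, -1}

Each tropical root is a break point of the lower envelope of the lines y = a_i + i · x (there are 3 lines, with slopes 0, 1, ..., 2). Only the lines that attain the minimum somewhere contribute to roots; other lines are dominated. Here the surviving (envelope) indices are i = 2, i = 1, i = 0.
Intersections between consecutive envelope lines give the roots: for adjacent envelope indices i < j the intersection is x = (a_i − a_j) / (j − i). Reading off the sorted break points: {-7, -1}.
Verification: at each break x_0, at least two indices attain the minimum of min_i(a_i + i · x_0).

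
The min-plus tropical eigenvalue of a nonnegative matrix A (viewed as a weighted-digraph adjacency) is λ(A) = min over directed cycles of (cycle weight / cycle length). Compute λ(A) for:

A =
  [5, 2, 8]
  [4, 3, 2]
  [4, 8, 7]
λ(A) = 8/3

Enumerate directed cycles and compute their means (weight / length). Sample:
  cycle 0 → 0: weight = 5, length = 1, mean = 5/1 ≈ 5.000
  cycle 1 → 1: weight = 3, length = 1, mean = 3/1 ≈ 3.000
  cycle 2 → 2: weight = 7, length = 1, mean = 7/1 ≈ 7.000
  cycle 0 → 1 → 0: weight = 6, length = 2, mean = 6/2 ≈ 3.000
  cycle 0 → 2 → 0: weight = 12, length = 2, mean = 12/2 ≈ 6.000
  cycle 1 → 0 → 1: weight = 6, length = 2, mean = 6/2 ≈ 3.000
Minimum mean = 2.667, attained e.g. along the cycle 0 → 1 → 2 → 0 with weight 8 and length 3. So λ(A) = 8/3 = 8/3.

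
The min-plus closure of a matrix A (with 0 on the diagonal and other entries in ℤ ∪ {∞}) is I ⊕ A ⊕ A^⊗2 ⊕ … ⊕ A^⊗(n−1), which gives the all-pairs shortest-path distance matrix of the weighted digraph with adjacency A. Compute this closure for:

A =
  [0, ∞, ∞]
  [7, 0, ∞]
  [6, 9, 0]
Closure =
  [0, ∞, ∞]
  [7, 0, ∞]
  [6, 9, 0]

This is the Floyd-Warshall all-pairs shortest-path computation. For each intermediate vertex k = 0, 1, …, 2, update dist[i][j] ← min(dist[i][j], dist[i][k] + dist[k][j]). The final matrix gives, for each (i, j), the minimum total weight of any directed path from i to j (possibly empty when i = j).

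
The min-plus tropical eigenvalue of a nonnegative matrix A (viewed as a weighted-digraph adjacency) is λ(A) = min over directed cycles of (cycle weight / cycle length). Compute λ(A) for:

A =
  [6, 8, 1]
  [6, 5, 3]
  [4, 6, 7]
λ(A) = 5/2

Enumerate directed cycles and compute their means (weight / length). Sample:
  cycle 0 → 0: weight = 6, length = 1, mean = 6/1 ≈ 6.000
  cycle 1 → 1: weight = 5, length = 1, mean = 5/1 ≈ 5.000
  cycle 2 → 2: weight = 7, length = 1, mean = 7/1 ≈ 7.000
  cycle 0 → 1 → 0: weight = 14, length = 2, mean = 14/2 ≈ 7.000
  cycle 0 → 2 → 0: weight = 5, length = 2, mean = 5/2 ≈ 2.500
  cycle 1 → 0 → 1: weight = 14, length = 2, mean = 14/2 ≈ 7.000
Minimum mean = 2.500, attained e.g. along the cycle 0 → 2 → 0 with weight 5 and length 2. So λ(A) = 5/2 = 5/2.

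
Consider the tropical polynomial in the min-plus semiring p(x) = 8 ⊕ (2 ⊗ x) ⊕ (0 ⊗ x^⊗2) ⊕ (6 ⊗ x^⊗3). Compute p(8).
p(8) = 8

A tropical monomial a ⊗ x^⊗i evaluates to a + i · x. Evaluating each term at x = 8:
  Term 0 contributes 8 + 0 · 8 = 8
  Term 1 contributes 2 + 1 · 8 = 10
  Term 2 contributes 0 + 2 · 8 = 16
  Term 3 contributes 6 + 3 · 8 = 30
p(8) = ⊕ of these = min[8, 10, 16, 30] = 8.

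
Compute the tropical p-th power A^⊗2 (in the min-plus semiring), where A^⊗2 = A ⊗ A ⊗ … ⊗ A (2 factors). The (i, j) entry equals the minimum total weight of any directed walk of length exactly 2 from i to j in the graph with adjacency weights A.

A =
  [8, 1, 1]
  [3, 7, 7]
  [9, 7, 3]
A^⊗2 =
  [4, 8, 4]
  [10, 4, 4]
  [10, 10, 6]

Each entry (A^⊗2)_ij equals the minimum over all length-2 walks i = v_0 → v_1 → … → v_2 = j of Σ_t A[v_t][v_{t+1}]. For example, for (i, j) = (0, 2) we minimise over 3 possible intermediate vertex sequences; the minimum is 4, attained along the walk 0 → 2 → 2.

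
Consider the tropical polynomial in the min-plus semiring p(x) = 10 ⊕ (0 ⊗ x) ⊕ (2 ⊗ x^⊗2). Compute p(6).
p(6) = 6

A tropical monomial a ⊗ x^⊗i evaluates to a + i · x. Evaluating each term at x = 6:
  Term 0 contributes 10 + 0 · 6 = 10
  Term 1 contributes 0 + 1 · 6 = 6
  Term 2 contributes 2 + 2 · 6 = 14
p(6) = ⊕ of these = min[10, 6, 14] = 6.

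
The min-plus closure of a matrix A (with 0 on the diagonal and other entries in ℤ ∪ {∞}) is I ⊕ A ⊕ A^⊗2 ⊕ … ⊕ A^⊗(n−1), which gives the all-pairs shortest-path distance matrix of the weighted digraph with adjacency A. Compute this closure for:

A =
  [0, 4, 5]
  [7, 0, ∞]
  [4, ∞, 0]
Closure =
  [0, 4, 5]
  [7, 0, 12]
  [4, 8, 0]

This is the Floyd-Warshall all-pairs shortest-path computation. For each intermediate vertex k = 0, 1, …, 2, update dist[i][j] ← min(dist[i][j], dist[i][k] + dist[k][j]). The final matrix gives, for each (i, j), the minimum total weight of any directed path from i to j (possibly empty when i = j).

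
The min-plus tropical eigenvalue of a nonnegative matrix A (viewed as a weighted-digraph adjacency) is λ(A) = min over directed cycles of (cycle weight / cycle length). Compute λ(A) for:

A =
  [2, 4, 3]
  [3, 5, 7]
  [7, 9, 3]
λ(A) = 2

Enumerate directed cycles and compute their means (weight / length). Sample:
  cycle 0 → 0: weight = 2, length = 1, mean = 2/1 ≈ 2.000
  cycle 1 → 1: weight = 5, length = 1, mean = 5/1 ≈ 5.000
  cycle 2 → 2: weight = 3, length = 1, mean = 3/1 ≈ 3.000
  cycle 0 → 1 → 0: weight = 7, length = 2, mean = 7/2 ≈ 3.500
  cycle 0 → 2 → 0: weight = 10, length = 2, mean = 10/2 ≈ 5.000
  cycle 1 → 0 → 1: weight = 7, length = 2, mean = 7/2 ≈ 3.500
Minimum mean = 2.000, attained e.g. along the cycle 0 → 0 with weight 2 and length 1. So λ(A) = 2/1 = 2.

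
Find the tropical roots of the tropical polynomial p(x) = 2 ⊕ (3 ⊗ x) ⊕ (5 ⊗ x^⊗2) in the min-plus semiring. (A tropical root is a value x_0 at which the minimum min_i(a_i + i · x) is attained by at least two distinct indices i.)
Roots: {-2, -1}

Each tropical root is a break point of the lower envelope of the lines y = a_i + i · x (there are 3 lines, with slopes 0, 1, ..., 2). Only the lines that attain the minimum somewhere contribute to roots; other lines are dominated. Here the surviving (envelope) indices are i = 2, i = 1, i = 0.
Intersections between consecutive envelope lines give the roots: for adjacent envelope indices i < j the intersection is x = (a_i − a_j) / (j − i). Reading off the sorted break points: {-2, -1}.
Verification: at each break x_0, at least two indices attain the minimum of min_i(a_i + i · x_0).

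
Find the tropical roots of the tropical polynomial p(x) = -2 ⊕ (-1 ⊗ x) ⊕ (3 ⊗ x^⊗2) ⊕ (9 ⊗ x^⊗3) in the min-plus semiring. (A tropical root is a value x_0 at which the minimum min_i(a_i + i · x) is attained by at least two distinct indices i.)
Roots: {-6, -4, -1}

Each tropical root is a break point of the lower envelope of the lines y = a_i + i · x (there are 4 lines, with slopes 0, 1, ..., 3). Only the lines that attain the minimum somewhere contribute to roots; other lines are dominated. Here the surviving (envelope) indices are i = 3, i = 2, i = 1, i = 0.
Intersections between consecutive envelope lines give the roots: for adjacent envelope indices i < j the intersection is x = (a_i − a_j) / (j − i). Reading off the sorted break points: {-6, -4, -1}.
Verification: at each break x_0, at least two indices attain the minimum of min_i(a_i + i · x_0).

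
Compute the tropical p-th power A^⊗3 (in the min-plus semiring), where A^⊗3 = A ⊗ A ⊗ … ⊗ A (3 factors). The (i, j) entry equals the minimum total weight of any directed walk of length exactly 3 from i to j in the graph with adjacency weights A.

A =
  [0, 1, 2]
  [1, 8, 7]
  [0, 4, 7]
A^⊗3 =
  [0, 1, 2]
  [1, 2, 3]
  [0, 1, 2]

Each entry (A^⊗3)_ij equals the minimum over all length-3 walks i = v_0 → v_1 → … → v_3 = j of Σ_t A[v_t][v_{t+1}]. For example, for (i, j) = (0, 2) we minimise over 9 possible intermediate vertex sequences; the minimum is 2, attained along the walk 0 → 0 → 0 → 2.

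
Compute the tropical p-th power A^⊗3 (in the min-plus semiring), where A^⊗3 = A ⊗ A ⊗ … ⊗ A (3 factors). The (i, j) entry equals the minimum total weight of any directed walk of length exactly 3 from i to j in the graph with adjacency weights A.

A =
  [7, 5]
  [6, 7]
A^⊗3 =
  [18, 16]
  [17, 18]

Each entry (A^⊗3)_ij equals the minimum over all length-3 walks i = v_0 → v_1 → … → v_3 = j of Σ_t A[v_t][v_{t+1}]. For example, for (i, j) = (0, 1) we minimise over 4 possible intermediate vertex sequences; the minimum is 16, attained along the walk 0 → 1 → 0 → 1.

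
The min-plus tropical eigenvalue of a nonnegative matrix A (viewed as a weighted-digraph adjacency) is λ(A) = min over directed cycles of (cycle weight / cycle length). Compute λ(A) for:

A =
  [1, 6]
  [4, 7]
λ(A) = 1

Enumerate directed cycles and compute their means (weight / length). Sample:
  cycle 0 → 0: weight = 1, length = 1, mean = 1/1 ≈ 1.000
  cycle 1 → 1: weight = 7, length = 1, mean = 7/1 ≈ 7.000
  cycle 0 → 1 → 0: weight = 10, length = 2, mean = 10/2 ≈ 5.000
  cycle 1 → 0 → 1: weight = 10, length = 2, mean = 10/2 ≈ 5.000
Minimum mean = 1.000, attained e.g. along the cycle 0 → 0 with weight 1 and length 1. So λ(A) = 1/1 = 1.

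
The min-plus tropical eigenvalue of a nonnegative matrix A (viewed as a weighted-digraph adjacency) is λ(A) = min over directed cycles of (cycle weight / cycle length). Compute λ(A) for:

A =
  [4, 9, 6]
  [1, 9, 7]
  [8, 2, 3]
λ(A) = 3

Enumerate directed cycles and compute their means (weight / length). Sample:
  cycle 0 → 0: weight = 4, length = 1, mean = 4/1 ≈ 4.000
  cycle 1 → 1: weight = 9, length = 1, mean = 9/1 ≈ 9.000
  cycle 2 → 2: weight = 3, length = 1, mean = 3/1 ≈ 3.000
  cycle 0 → 1 → 0: weight = 10, length = 2, mean = 10/2 ≈ 5.000
  cycle 0 → 2 → 0: weight = 14, length = 2, mean = 14/2 ≈ 7.000
  cycle 1 → 0 → 1: weight = 10, length = 2, mean = 10/2 ≈ 5.000
Minimum mean = 3.000, attained e.g. along the cycle 2 → 2 with weight 3 and length 1. So λ(A) = 3/1 = 3.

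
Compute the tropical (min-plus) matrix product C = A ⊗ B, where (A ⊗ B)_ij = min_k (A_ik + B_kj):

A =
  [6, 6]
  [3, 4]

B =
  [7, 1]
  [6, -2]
A ⊗ B =
  [12, 4]
  [10, 2]

Apply the min-plus product entry-by-entry:
  C[0][0] = min over k of (A[0][0] + B[0][0] = 6 + 7 = 13, A[0][1] + B[1][0] = 6 + 6 = 12) = 12 (attained at k = 1)
  C[0][1] = min over k of (A[0][0] + B[0][1] = 6 + 1 = 7, A[0][1] + B[1][1] = 6 + -2 = 4) = 4 (attained at k = 1)
  C[1][0] = min over k of (A[1][0] + B[0][0] = 3 + 7 = 10, A[1][1] + B[1][0] = 4 + 6 = 10) = 10 (attained at k = 0)
  C[1][1] = min over k of (A[1][0] + B[0][1] = 3 + 1 = 4, A[1][1] + B[1][1] = 4 + -2 = 2) = 2 (attained at k = 1)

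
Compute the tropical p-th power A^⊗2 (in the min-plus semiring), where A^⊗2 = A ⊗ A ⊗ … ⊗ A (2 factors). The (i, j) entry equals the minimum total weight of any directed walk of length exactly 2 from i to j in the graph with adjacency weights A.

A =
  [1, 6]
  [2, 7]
A^⊗2 =
  [2, 7]
  [3, 8]

Each entry (A^⊗2)_ij equals the minimum over all length-2 walks i = v_0 → v_1 → … → v_2 = j of Σ_t A[v_t][v_{t+1}]. For example, for (i, j) = (0, 1) we minimise over 2 possible intermediate vertex sequences; the minimum is 7, attained along the walk 0 → 0 → 1.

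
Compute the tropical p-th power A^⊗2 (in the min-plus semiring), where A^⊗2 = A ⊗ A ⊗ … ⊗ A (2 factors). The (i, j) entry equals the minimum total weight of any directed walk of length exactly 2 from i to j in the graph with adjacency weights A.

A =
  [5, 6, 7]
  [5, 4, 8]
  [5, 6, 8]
A^⊗2 =
  [10, 10, 12]
  [9, 8, 12]
  [10, 10, 12]

Each entry (A^⊗2)_ij equals the minimum over all length-2 walks i = v_0 → v_1 → … → v_2 = j of Σ_t A[v_t][v_{t+1}]. For example, for (i, j) = (0, 2) we minimise over 3 possible intermediate vertex sequences; the minimum is 12, attained along the walk 0 → 0 → 2.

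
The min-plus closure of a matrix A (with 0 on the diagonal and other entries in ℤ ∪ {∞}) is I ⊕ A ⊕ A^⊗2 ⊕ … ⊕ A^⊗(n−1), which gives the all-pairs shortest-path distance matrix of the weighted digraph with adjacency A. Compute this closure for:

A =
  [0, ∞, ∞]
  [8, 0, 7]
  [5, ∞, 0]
Closure =
  [0, ∞, ∞]
  [8, 0, 7]
  [5, ∞, 0]

This is the Floyd-Warshall all-pairs shortest-path computation. For each intermediate vertex k = 0, 1, …, 2, update dist[i][j] ← min(dist[i][j], dist[i][k] + dist[k][j]). The final matrix gives, for each (i, j), the minimum total weight of any directed path from i to j (possibly empty when i = j).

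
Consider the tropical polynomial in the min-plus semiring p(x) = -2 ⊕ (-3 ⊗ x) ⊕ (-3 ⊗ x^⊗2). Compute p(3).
p(3) = -2

A tropical monomial a ⊗ x^⊗i evaluates to a + i · x. Evaluating each term at x = 3:
  Term 0 contributes -2 + 0 · 3 = -2
  Term 1 contributes -3 + 1 · 3 = 0
  Term 2 contributes -3 + 2 · 3 = 3
p(3) = ⊕ of these = min[-2, 0, 3] = -2.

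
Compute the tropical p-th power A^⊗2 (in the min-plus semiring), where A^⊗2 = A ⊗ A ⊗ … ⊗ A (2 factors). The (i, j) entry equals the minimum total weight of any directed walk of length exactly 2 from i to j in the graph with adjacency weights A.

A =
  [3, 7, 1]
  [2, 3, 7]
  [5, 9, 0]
A^⊗2 =
  [6, 10, 1]
  [5, 6, 3]
  [5, 9, 0]

Each entry (A^⊗2)_ij equals the minimum over all length-2 walks i = v_0 → v_1 → … → v_2 = j of Σ_t A[v_t][v_{t+1}]. For example, for (i, j) = (0, 2) we minimise over 3 possible intermediate vertex sequences; the minimum is 1, attained along the walk 0 → 2 → 2.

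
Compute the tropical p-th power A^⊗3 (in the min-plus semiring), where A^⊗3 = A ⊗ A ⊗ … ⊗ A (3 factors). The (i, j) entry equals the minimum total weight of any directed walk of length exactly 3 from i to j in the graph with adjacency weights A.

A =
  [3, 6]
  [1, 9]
A^⊗3 =
  [9, 12]
  [7, 10]

Each entry (A^⊗3)_ij equals the minimum over all length-3 walks i = v_0 → v_1 → … → v_3 = j of Σ_t A[v_t][v_{t+1}]. For example, for (i, j) = (0, 1) we minimise over 4 possible intermediate vertex sequences; the minimum is 12, attained along the walk 0 → 0 → 0 → 1.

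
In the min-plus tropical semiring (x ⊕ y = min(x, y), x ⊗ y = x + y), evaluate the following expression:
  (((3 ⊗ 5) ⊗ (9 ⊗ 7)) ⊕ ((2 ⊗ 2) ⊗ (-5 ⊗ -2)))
(((3 ⊗ 5) ⊗ (9 ⊗ 7)) ⊕ ((2 ⊗ 2) ⊗ (-5 ⊗ -2))) = -3

Expand innermost to outermost. Recall ⊕ takes the minimum of its arguments and ⊗ takes their sum. Working out the expression (((3 ⊗ 5) ⊗ (9 ⊗ 7)) ⊕ ((2 ⊗ 2) ⊗ (-5 ⊗ -2))) gives -3.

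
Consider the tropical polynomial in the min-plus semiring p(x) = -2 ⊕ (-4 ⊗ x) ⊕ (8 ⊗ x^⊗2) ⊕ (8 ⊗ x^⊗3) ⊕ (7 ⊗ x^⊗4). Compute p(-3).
p(-3) = -7

A tropical monomial a ⊗ x^⊗i evaluates to a + i · x. Evaluating each term at x = -3:
  Term 0 contributes -2 + 0 · -3 = -2
  Term 1 contributes -4 + 1 · -3 = -7
  Term 2 contributes 8 + 2 · -3 = 2
  Term 3 contributes 8 + 3 · -3 = -1
  Term 4 contributes 7 + 4 · -3 = -5
p(-3) = ⊕ of these = min[-2, -7, 2, -1, -5] = -7.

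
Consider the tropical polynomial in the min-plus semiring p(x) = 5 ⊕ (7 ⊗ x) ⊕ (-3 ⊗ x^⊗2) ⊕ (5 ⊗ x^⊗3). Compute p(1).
p(1) = -1

A tropical monomial a ⊗ x^⊗i evaluates to a + i · x. Evaluating each term at x = 1:
  Term 0 contributes 5 + 0 · 1 = 5
  Term 1 contributes 7 + 1 · 1 = 8
  Term 2 contributes -3 + 2 · 1 = -1
  Term 3 contributes 5 + 3 · 1 = 8
p(1) = ⊕ of these = min[5, 8, -1, 8] = -1.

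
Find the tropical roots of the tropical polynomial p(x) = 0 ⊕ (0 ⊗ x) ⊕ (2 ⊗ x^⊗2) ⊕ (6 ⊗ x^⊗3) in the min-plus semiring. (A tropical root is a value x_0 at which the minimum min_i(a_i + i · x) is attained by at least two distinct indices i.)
Roots: {-4, -2, 0}

Each tropical root is a break point of the lower envelope of the lines y = a_i + i · x (there are 4 lines, with slopes 0, 1, ..., 3). Only the lines that attain the minimum somewhere contribute to roots; other lines are dominated. Here the surviving (envelope) indices are i = 3, i = 2, i = 1, i = 0.
Intersections between consecutive envelope lines give the roots: for adjacent envelope indices i < j the intersection is x = (a_i − a_j) / (j − i). Reading off the sorted break points: {-4, -2, 0}.
Verification: at each break x_0, at least two indices attain the minimum of min_i(a_i + i · x_0).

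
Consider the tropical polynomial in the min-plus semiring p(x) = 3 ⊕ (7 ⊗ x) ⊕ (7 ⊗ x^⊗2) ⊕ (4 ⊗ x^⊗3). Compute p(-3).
p(-3) = -5

A tropical monomial a ⊗ x^⊗i evaluates to a + i · x. Evaluating each term at x = -3:
  Term 0 contributes 3 + 0 · -3 = 3
  Term 1 contributes 7 + 1 · -3 = 4
  Term 2 contributes 7 + 2 · -3 = 1
  Term 3 contributes 4 + 3 · -3 = -5
p(-3) = ⊕ of these = min[3, 4, 1, -5] = -5.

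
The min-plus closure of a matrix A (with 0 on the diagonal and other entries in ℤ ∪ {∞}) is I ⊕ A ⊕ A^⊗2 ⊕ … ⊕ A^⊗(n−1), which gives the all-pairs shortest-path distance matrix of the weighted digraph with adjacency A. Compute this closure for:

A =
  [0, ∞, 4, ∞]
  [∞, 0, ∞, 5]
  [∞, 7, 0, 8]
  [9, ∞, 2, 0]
Closure =
  [0, 11, 4, 12]
  [14, 0, 7, 5]
  [17, 7, 0, 8]
  [9, 9, 2, 0]

This is the Floyd-Warshall all-pairs shortest-path computation. For each intermediate vertex k = 0, 1, …, 3, update dist[i][j] ← min(dist[i][j], dist[i][k] + dist[k][j]). The final matrix gives, for each (i, j), the minimum total weight of any directed path from i to j (possibly empty when i = j).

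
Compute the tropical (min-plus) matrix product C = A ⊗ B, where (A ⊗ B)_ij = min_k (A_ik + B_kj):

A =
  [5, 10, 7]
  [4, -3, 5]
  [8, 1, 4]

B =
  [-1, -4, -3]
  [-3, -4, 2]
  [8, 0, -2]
A ⊗ B =
  [4, 1, 2]
  [-6, -7, -1]
  [-2, -3, 2]

Apply the min-plus product entry-by-entry:
  C[0][0] = min over k of (A[0][0] + B[0][0] = 5 + -1 = 4, A[0][1] + B[1][0] = 10 + -3 = 7, A[0][2] + B[2][0] = 7 + 8 = 15) = 4 (attained at k = 0)
  C[0][1] = min over k of (A[0][0] + B[0][1] = 5 + -4 = 1, A[0][1] + B[1][1] = 10 + -4 = 6, A[0][2] + B[2][1] = 7 + 0 = 7) = 1 (attained at k = 0)
  C[0][2] = min over k of (A[0][0] + B[0][2] = 5 + -3 = 2, A[0][1] + B[1][2] = 10 + 2 = 12, A[0][2] + B[2][2] = 7 + -2 = 5) = 2 (attained at k = 0)
  C[1][0] = min over k of (A[1][0] + B[0][0] = 4 + -1 = 3, A[1][1] + B[1][0] = -3 + -3 = -6, A[1][2] + B[2][0] = 5 + 8 = 13) = -6 (attained at k = 1)
  C[1][1] = min over k of (A[1][0] + B[0][1] = 4 + -4 = 0, A[1][1] + B[1][1] = -3 + -4 = -7, A[1][2] + B[2][1] = 5 + 0 = 5) = -7 (attained at k = 1)
  C[1][2] = min over k of (A[1][0] + B[0][2] = 4 + -3 = 1, A[1][1] + B[1][2] = -3 + 2 = -1, A[1][2] + B[2][2] = 5 + -2 = 3) = -1 (attained at k = 1)
  C[2][0] = min over k of (A[2][0] + B[0][0] = 8 + -1 = 7, A[2][1] + B[1][0] = 1 + -3 = -2, A[2][2] + B[2][0] = 4 + 8 = 12) = -2 (attained at k = 1)
  C[2][1] = min over k of (A[2][0] + B[0][1] = 8 + -4 = 4, A[2][1] + B[1][1] = 1 + -4 = -3, A[2][2] + B[2][1] = 4 + 0 = 4) = -3 (attained at k = 1)
  C[2][2] = min over k of (A[2][0] + B[0][2] = 8 + -3 = 5, A[2][1] + B[1][2] = 1 + 2 = 3, A[2][2] + B[2][2] = 4 + -2 = 2) = 2 (attained at k = 2)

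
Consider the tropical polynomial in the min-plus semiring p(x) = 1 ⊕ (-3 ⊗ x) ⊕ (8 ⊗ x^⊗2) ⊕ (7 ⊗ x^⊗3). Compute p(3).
p(3) = 0

A tropical monomial a ⊗ x^⊗i evaluates to a + i · x. Evaluating each term at x = 3:
  Term 0 contributes 1 + 0 · 3 = 1
  Term 1 contributes -3 + 1 · 3 = 0
  Term 2 contributes 8 + 2 · 3 = 14
  Term 3 contributes 7 + 3 · 3 = 16
p(3) = ⊕ of these = min[1, 0, 14, 16] = 0.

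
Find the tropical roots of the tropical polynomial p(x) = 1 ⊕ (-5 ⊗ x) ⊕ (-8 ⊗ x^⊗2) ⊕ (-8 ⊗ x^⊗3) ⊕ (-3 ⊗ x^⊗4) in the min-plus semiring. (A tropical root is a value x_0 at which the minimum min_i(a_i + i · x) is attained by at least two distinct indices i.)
Roots: {-5, 0, 3, 6}

Each tropical root is a break point of the lower envelope of the lines y = a_i + i · x (there are 5 lines, with slopes 0, 1, ..., 4). Only the lines that attain the minimum somewhere contribute to roots; other lines are dominated. Here the surviving (envelope) indices are i = 4, i = 3, i = 2, i = 1, i = 0.
Intersections between consecutive envelope lines give the roots: for adjacent envelope indices i < j the intersection is x = (a_i − a_j) / (j − i). Reading off the sorted break points: {-5, 0, 3, 6}.
Verification: at each break x_0, at least two indices attain the minimum of min_i(a_i + i · x_0).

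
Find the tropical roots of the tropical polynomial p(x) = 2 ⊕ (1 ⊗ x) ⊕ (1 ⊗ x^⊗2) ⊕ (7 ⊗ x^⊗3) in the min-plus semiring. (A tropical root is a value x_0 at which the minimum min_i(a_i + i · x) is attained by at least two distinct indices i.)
Roots: {-6, 0, 1}

Each tropical root is a break point of the lower envelope of the lines y = a_i + i · x (there are 4 lines, with slopes 0, 1, ..., 3). Only the lines that attain the minimum somewhere contribute to roots; other lines are dominated. Here the surviving (envelope) indices are i = 3, i = 2, i = 1, i = 0.
Intersections between consecutive envelope lines give the roots: for adjacent envelope indices i < j the intersection is x = (a_i − a_j) / (j − i). Reading off the sorted break points: {-6, 0, 1}.
Verification: at each break x_0, at least two indices attain the minimum of min_i(a_i + i · x_0).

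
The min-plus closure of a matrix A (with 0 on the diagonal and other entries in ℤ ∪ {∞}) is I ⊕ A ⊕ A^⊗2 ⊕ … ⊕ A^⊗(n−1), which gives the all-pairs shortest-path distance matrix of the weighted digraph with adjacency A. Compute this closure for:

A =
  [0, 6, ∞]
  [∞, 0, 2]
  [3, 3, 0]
Closure =
  [0, 6, 8]
  [5, 0, 2]
  [3, 3, 0]

This is the Floyd-Warshall all-pairs shortest-path computation. For each intermediate vertex k = 0, 1, …, 2, update dist[i][j] ← min(dist[i][j], dist[i][k] + dist[k][j]). The final matrix gives, for each (i, j), the minimum total weight of any directed path from i to j (possibly empty when i = j).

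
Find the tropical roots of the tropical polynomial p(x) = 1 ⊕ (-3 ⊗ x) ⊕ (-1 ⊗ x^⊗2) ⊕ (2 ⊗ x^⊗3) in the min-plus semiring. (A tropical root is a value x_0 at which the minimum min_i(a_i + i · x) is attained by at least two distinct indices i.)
Roots: {-3, -2, 4}

Each tropical root is a break point of the lower envelope of the lines y = a_i + i · x (there are 4 lines, with slopes 0, 1, ..., 3). Only the lines that attain the minimum somewhere contribute to roots; other lines are dominated. Here the surviving (envelope) indices are i = 3, i = 2, i = 1, i = 0.
Intersections between consecutive envelope lines give the roots: for adjacent envelope indices i < j the intersection is x = (a_i − a_j) / (j − i). Reading off the sorted break points: {-3, -2, 4}.
Verification: at each break x_0, at least two indices attain the minimum of min_i(a_i + i · x_0).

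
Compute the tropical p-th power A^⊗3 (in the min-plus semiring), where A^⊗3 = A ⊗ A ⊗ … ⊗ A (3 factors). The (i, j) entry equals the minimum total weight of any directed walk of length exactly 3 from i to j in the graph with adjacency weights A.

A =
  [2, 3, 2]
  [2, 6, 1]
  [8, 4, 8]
A^⊗3 =
  [6, 7, 6]
  [6, 7, 6]
  [8, 9, 8]

Each entry (A^⊗3)_ij equals the minimum over all length-3 walks i = v_0 → v_1 → … → v_3 = j of Σ_t A[v_t][v_{t+1}]. For example, for (i, j) = (0, 2) we minimise over 9 possible intermediate vertex sequences; the minimum is 6, attained along the walk 0 → 0 → 0 → 2.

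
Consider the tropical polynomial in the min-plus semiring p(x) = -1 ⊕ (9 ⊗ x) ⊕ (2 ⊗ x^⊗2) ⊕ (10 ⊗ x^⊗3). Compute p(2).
p(2) = -1

A tropical monomial a ⊗ x^⊗i evaluates to a + i · x. Evaluating each term at x = 2:
  Term 0 contributes -1 + 0 · 2 = -1
  Term 1 contributes 9 + 1 · 2 = 11
  Term 2 contributes 2 + 2 · 2 = 6
  Term 3 contributes 10 + 3 · 2 = 16
p(2) = ⊕ of these = min[-1, 11, 6, 16] = -1.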